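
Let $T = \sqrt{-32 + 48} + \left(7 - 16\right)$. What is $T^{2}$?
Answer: $25$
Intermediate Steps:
$T = -5$ ($T = \sqrt{16} + \left(7 - 16\right) = 4 - 9 = -5$)
$T^{2} = \left(-5\right)^{2} = 25$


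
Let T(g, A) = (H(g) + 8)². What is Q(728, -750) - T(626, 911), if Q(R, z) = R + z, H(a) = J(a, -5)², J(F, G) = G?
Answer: -1111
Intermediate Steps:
H(a) = 25 (H(a) = (-5)² = 25)
T(g, A) = 1089 (T(g, A) = (25 + 8)² = 33² = 1089)
Q(728, -750) - T(626, 911) = (728 - 750) - 1*1089 = -22 - 1089 = -1111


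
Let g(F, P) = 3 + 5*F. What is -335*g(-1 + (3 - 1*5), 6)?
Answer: 4020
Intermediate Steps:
-335*g(-1 + (3 - 1*5), 6) = -335*(3 + 5*(-1 + (3 - 1*5))) = -335*(3 + 5*(-1 + (3 - 5))) = -335*(3 + 5*(-1 - 2)) = -335*(3 + 5*(-3)) = -335*(3 - 15) = -335*(-12) = 4020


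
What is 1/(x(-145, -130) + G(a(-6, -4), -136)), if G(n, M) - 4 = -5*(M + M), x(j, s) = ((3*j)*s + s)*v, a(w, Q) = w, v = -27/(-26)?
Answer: 1/59954 ≈ 1.6679e-5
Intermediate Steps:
v = 27/26 (v = -27*(-1/26) = 27/26 ≈ 1.0385)
x(j, s) = 27*s/26 + 81*j*s/26 (x(j, s) = ((3*j)*s + s)*(27/26) = (3*j*s + s)*(27/26) = (s + 3*j*s)*(27/26) = 27*s/26 + 81*j*s/26)
G(n, M) = 4 - 10*M (G(n, M) = 4 - 5*(M + M) = 4 - 10*M)
1/(x(-145, -130) + G(a(-6, -4), -136)) = 1/((27/26)*(-130)*(1 + 3*(-145)) + (4 - 10*(-136))) = 1/((27/26)*(-130)*(1 - 435) + (4 + 1360)) = 1/((27/26)*(-130)*(-434) + 1364) = 1/(58590 + 1364) = 1/59954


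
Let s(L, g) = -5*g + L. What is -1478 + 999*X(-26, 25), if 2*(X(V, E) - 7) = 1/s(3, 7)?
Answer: 351961/64 ≈ 5499.4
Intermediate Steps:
s(L, g) = L - 5*g
X(V, E) = 447/64 (X(V, E) = 7 + 1/(2*(3 - 5*7)) = 7 + 1/(2*(3 - 35)) = 7 + (½)/(-32) = 7 + (½)*(-1/32) = 7 - 1/64 = 447/64)
-1478 + 999*X(-26, 25) = -1478 + 999*(447/64) = -1478 + 446553/64 = 351961/64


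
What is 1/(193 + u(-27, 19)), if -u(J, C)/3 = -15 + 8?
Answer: 1/214 ≈ 0.0046729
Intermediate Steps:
u(J, C) = 21 (u(J, C) = -3*(-15 + 8) = -3*(-7) = 21)
1/(193 + u(-27, 19)) = 1/(193 + 21) = 1/214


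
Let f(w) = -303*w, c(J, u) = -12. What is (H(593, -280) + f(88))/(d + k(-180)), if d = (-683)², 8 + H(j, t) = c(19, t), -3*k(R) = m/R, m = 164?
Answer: -900585/15744014 ≈ -0.057202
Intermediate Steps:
k(R) = -164/(3*R)
H(j, t) = -20 (H(j, t) = -8 - 12 = -20)
d = 466489
(H(593, -280) + f(88))/(d + k(-180)) = (-20 - 303*88)/(466489 - 164/3/(-180)) = (-20 - 26664)/(466489 - 164/3*(-1/180)) = -26684/(466489 + 41/135) = -26684/62976056/135 = -26684*135/62976056 = -900585/15744014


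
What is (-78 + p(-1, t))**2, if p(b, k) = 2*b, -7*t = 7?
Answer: 6400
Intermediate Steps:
t = -1 (t = -1/7*7 = -1)
(-78 + p(-1, t))**2 = (-78 + 2*(-1))**2 = (-78 - 2)**2 = (-80)**2 = 6400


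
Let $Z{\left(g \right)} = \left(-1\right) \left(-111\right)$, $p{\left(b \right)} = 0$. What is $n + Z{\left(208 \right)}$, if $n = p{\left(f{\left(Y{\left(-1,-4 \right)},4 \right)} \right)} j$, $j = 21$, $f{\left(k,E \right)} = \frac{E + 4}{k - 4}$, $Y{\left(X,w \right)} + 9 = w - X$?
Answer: $111$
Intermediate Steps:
$Y{\left(X,w \right)} = -9 + w - X$ ($Y{\left(X,w \right)} = -9 - \left(X - w\right) = -9 + w - X$)
$f{\left(k,E \right)} = \frac{4 + E}{-4 + k}$
$Z{\left(g \right)} = 111$
$n = 0$ ($n = 0 \cdot 21 = 0$)
$n + Z{\left(208 \right)} = 0 + 111 = 111$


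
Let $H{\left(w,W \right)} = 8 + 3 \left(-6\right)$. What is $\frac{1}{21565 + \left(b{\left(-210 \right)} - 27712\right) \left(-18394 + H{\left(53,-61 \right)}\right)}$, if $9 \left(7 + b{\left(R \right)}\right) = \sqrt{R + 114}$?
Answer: $\frac{13774375107}{7027163328925344299} + \frac{220848 i \sqrt{6}}{7027163328925344299} \approx 1.9602 \cdot 10^{-9} + 7.6982 \cdot 10^{-14} i$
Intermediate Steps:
$b{\left(R \right)} = -7 + \frac{\sqrt{114 + R}}{9}$ ($b{\left(R \right)} = -7 + \frac{\sqrt{R + 114}}{9} = -7 + \frac{\sqrt{114 + R}}{9}$)
$H{\left(w,W \right)} = -10$ ($H{\left(w,W \right)} = 8 - 18 = -10$)
$\frac{1}{21565 + \left(b{\left(-210 \right)} - 27712\right) \left(-18394 + H{\left(53,-61 \right)}\right)} = \frac{1}{21565 + \left(\left(-7 + \frac{\sqrt{114 - 210}}{9}\right) - 27712\right) \left(-18394 - 10\right)} = \frac{1}{21565 + \left(\left(-7 + \frac{\sqrt{-96}}{9}\right) - 27712\right) \left(-18404\right)} = \frac{1}{21565 + \left(\left(-7 + \frac{4 i \sqrt{6}}{9}\right) - 27712\right) \left(-18404\right)} = \frac{1}{21565 + \left(-27719 + \frac{4 i \sqrt{6}}{9}\right) \left(-18404\right)} = \frac{1}{21565 + \left(510140476 - \frac{73616 i \sqrt{6}}{9}\right)} = \frac{1}{510162041 - \frac{73616 i \sqrt{6}}{9}}$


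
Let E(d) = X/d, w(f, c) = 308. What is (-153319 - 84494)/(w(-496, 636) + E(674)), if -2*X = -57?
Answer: -320571924/415241 ≈ -772.01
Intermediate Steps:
X = 57/2 (X = -½*(-57) = 57/2 ≈ 28.500)
E(d) = 57/(2*d)
(-153319 - 84494)/(w(-496, 636) + E(674)) = (-153319 - 84494)/(308 + (57/2)/674) = -237813/(308 + (57/2)*(1/674)) = -237813/(308 + 57/1348) = -237813/415241/1348 = -237813*1348/415241 = -320571924/415241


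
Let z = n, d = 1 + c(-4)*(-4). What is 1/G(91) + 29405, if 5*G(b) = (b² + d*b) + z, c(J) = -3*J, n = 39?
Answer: 118884420/4043 ≈ 29405.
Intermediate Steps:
d = -47 (d = 1 - 3*(-4)*(-4) = 1 + 12*(-4) = 1 - 48 = -47)
z = 39
G(b) = 39/5 - 47*b/5 + b²/5 (G(b) = ((b² - 47*b) + 39)/5 = (39 + b² - 47*b)/5 = 39/5 - 47*b/5 + b²/5)
1/G(91) + 29405 = 1/(39/5 - 47/5*91 + (⅕)*91²) + 29405 = 1/(39/5 - 4277/5 + (⅕)*8281) + 29405 = 1/(39/5 - 4277/5 + 8281/5) + 29405 = 1/(4043/5) + 29405 = 5/4043 + 29405 = 118884420/4043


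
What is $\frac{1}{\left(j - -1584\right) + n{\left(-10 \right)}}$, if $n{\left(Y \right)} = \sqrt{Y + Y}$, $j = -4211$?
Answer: $- \frac{2627}{6901149} - \frac{2 i \sqrt{5}}{6901149} \approx -0.00038066 - 6.4803 \cdot 10^{-7} i$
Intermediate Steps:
$n{\left(Y \right)} = \sqrt{2} \sqrt{Y}$ ($n{\left(Y \right)} = \sqrt{2 Y} = \sqrt{2} \sqrt{Y}$)
$\frac{1}{\left(j - -1584\right) + n{\left(-10 \right)}} = \frac{1}{\left(-4211 - -1584\right) + \sqrt{2} \sqrt{-10}} = \frac{1}{\left(-4211 + 1584\right) + \sqrt{2} i \sqrt{10}} = \frac{1}{-2627 + 2 i \sqrt{5}}$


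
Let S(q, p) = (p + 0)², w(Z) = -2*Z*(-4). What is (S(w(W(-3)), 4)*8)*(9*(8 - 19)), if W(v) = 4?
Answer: -12672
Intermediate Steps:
w(Z) = 8*Z
S(q, p) = p²
(S(w(W(-3)), 4)*8)*(9*(8 - 19)) = (4²*8)*(9*(8 - 19)) = (16*8)*(9*(-11)) = 128*(-99) = -12672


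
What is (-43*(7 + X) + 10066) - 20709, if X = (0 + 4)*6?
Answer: -11976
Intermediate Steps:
X = 24 (X = 4*6 = 24)
(-43*(7 + X) + 10066) - 20709 = (-43*(7 + 24) + 10066) - 20709 = (-43*31 + 10066) - 20709 = (-1333 + 10066) - 20709 = 8733 - 20709 = -11976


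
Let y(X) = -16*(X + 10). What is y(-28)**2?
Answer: 82944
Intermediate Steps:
y(X) = -160 - 16*X (y(X) = -16*(10 + X) = -160 - 16*X)
y(-28)**2 = (-160 - 16*(-28))**2 = (-160 + 448)**2 = 288**2 = 82944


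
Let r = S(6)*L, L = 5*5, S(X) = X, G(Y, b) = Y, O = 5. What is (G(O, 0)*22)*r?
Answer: 16500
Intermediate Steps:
L = 25
r = 150 (r = 6*25 = 150)
(G(O, 0)*22)*r = (5*22)*150 = 110*150 = 16500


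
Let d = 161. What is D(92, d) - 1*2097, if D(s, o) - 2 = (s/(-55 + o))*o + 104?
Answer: -98117/53 ≈ -1851.3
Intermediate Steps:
D(s, o) = 106 + o*s/(-55 + o) (D(s, o) = 2 + ((s/(-55 + o))*o + 104) = 2 + (o*s/(-55 + o) + 104) = 2 + (104 + o*s/(-55 + o)) = 106 + o*s/(-55 + o))
D(92, d) - 1*2097 = (-5830 + 106*161 + 161*92)/(-55 + 161) - 1*2097 = (-5830 + 17066 + 14812)/106 - 2097 = (1/106)*26048 - 2097 = 13024/53 - 2097 = -98117/53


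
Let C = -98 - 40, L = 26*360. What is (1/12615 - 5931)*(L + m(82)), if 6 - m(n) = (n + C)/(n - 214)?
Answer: -23124033728096/416295 ≈ -5.5547e+7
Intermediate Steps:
L = 9360
C = -138
m(n) = 6 - (-138 + n)/(-214 + n) (m(n) = 6 - (n - 138)/(n - 214) = 6 - (-138 + n)/(-214 + n))
(1/12615 - 5931)*(L + m(82)) = (1/12615 - 5931)*(9360 + (-1146 + 5*82)/(-214 + 82)) = (1/12615 - 5931)*(9360 + (-1146 + 410)/(-132)) = -74819564*(9360 - 1/132*(-736))/12615 = -74819564*(9360 + 184/33)/12615 = -74819564/12615*309064/33 = -23124033728096/416295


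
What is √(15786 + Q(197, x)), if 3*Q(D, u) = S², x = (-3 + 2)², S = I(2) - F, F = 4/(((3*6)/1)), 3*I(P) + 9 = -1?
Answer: √11511066/27 ≈ 125.66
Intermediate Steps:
I(P) = -10/3 (I(P) = -3 + (⅓)*(-1) = -3 - ⅓ = -10/3)
F = 2/9 (F = 4/((18*1)) = 4/18 = 4*(1/18) = 2/9 ≈ 0.22222)
S = -32/9 (S = -10/3 - 1*2/9 = -10/3 - 2/9 = -32/9 ≈ -3.5556)
x = 1 (x = (-1)² = 1)
Q(D, u) = 1024/243 (Q(D, u) = (-32/9)²/3 = (⅓)*(1024/81) = 1024/243)
√(15786 + Q(197, x)) = √(15786 + 1024/243) = √(3837022/243) = √11511066/27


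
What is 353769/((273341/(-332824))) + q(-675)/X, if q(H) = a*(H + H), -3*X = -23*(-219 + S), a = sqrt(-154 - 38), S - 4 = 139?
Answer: -117742813656/273341 + 8100*I*sqrt(3)/437 ≈ -4.3075e+5 + 32.104*I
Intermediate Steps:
S = 143 (S = 4 + 139 = 143)
a = 8*I*sqrt(3) (a = sqrt(-192) = 8*I*sqrt(3) ≈ 13.856*I)
X = -1748/3 (X = -(-23)*(-219 + 143)/3 = -(-23)*(-76)/3 = -1/3*1748 = -1748/3 ≈ -582.67)
q(H) = 16*I*H*sqrt(3) (q(H) = (8*I*sqrt(3))*(H + H) = (8*I*sqrt(3))*(2*H) = 16*I*H*sqrt(3))
353769/((273341/(-332824))) + q(-675)/X = 353769/((273341/(-332824))) + (16*I*(-675)*sqrt(3))/(-1748/3) = 353769/((273341*(-1/332824))) - 10800*I*sqrt(3)*(-3/1748) = 353769/(-273341/332824) + 8100*I*sqrt(3)/437 = 353769*(-332824/273341) + 8100*I*sqrt(3)/437 = -117742813656/273341 + 8100*I*sqrt(3)/437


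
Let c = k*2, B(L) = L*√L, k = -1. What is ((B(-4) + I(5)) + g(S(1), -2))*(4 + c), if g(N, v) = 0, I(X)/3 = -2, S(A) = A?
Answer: -12 - 16*I ≈ -12.0 - 16.0*I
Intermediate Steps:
I(X) = -6 (I(X) = 3*(-2) = -6)
B(L) = L^(3/2)
c = -2 (c = -1*2 = -2)
((B(-4) + I(5)) + g(S(1), -2))*(4 + c) = (((-4)^(3/2) - 6) + 0)*(4 - 2) = ((-8*I - 6) + 0)*2 = ((-6 - 8*I) + 0)*2 = (-6 - 8*I)*2 = -12 - 16*I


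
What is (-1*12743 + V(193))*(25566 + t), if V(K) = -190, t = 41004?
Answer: -860949810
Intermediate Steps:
(-1*12743 + V(193))*(25566 + t) = (-1*12743 - 190)*(25566 + 41004) = (-12743 - 190)*66570 = -12933*66570 = -860949810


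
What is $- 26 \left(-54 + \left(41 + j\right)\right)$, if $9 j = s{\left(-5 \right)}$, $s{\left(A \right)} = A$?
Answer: $\frac{3172}{9} \approx 352.44$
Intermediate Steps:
$j = - \frac{5}{9}$ ($j = \frac{1}{9} \left(-5\right) = - \frac{5}{9} \approx -0.55556$)
$- 26 \left(-54 + \left(41 + j\right)\right) = - 26 \left(-54 + \left(41 - \frac{5}{9}\right)\right) = - 26 \left(-54 + \frac{364}{9}\right) = \left(-26\right) \left(- \frac{122}{9}\right) = \frac{3172}{9}$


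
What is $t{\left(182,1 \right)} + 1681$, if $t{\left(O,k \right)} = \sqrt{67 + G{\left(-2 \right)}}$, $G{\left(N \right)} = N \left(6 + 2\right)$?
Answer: $1681 + \sqrt{51} \approx 1688.1$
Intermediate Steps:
$G{\left(N \right)} = 8 N$ ($G{\left(N \right)} = N 8 = 8 N$)
$t{\left(O,k \right)} = \sqrt{51}$ ($t{\left(O,k \right)} = \sqrt{67 + 8 \left(-2\right)} = \sqrt{67 - 16} = \sqrt{51}$)
$t{\left(182,1 \right)} + 1681 = \sqrt{51} + 1681 = 1681 + \sqrt{51}$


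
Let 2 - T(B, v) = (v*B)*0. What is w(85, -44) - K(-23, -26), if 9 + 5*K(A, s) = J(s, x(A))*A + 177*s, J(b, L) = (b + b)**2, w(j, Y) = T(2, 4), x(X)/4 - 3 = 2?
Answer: 66813/5 ≈ 13363.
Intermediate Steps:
x(X) = 20 (x(X) = 12 + 4*2 = 12 + 8 = 20)
T(B, v) = 2 (T(B, v) = 2 - v*B*0 = 2 - B*v*0 = 2 - 1*0 = 2 + 0 = 2)
w(j, Y) = 2
J(b, L) = 4*b**2 (J(b, L) = (2*b)**2 = 4*b**2)
K(A, s) = -9/5 + 177*s/5 + 4*A*s**2/5 (K(A, s) = -9/5 + ((4*s**2)*A + 177*s)/5 = -9/5 + (4*A*s**2 + 177*s)/5 = -9/5 + (177*s + 4*A*s**2)/5 = -9/5 + (177*s/5 + 4*A*s**2/5) = -9/5 + 177*s/5 + 4*A*s**2/5)
w(85, -44) - K(-23, -26) = 2 - (-9/5 + (177/5)*(-26) + (4/5)*(-23)*(-26)**2) = 2 - (-9/5 - 4602/5 + (4/5)*(-23)*676) = 2 - (-9/5 - 4602/5 - 62192/5) = 2 - 1*(-66803/5) = 2 + 66803/5 = 66813/5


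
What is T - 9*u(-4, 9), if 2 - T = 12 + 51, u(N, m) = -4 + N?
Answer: 11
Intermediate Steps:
T = -61 (T = 2 - (12 + 51) = 2 - 1*63 = 2 - 63 = -61)
T - 9*u(-4, 9) = -61 - 9*(-4 - 4) = -61 - 9*(-8) = -61 + 72 = 11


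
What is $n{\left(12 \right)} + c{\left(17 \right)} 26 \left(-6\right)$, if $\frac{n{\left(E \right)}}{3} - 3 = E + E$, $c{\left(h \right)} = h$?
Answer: $-2571$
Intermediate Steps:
$n{\left(E \right)} = 9 + 6 E$ ($n{\left(E \right)} = 9 + 3 \left(E + E\right) = 9 + 3 \cdot 2 E = 9 + 6 E$)
$n{\left(12 \right)} + c{\left(17 \right)} 26 \left(-6\right) = \left(9 + 6 \cdot 12\right) + 17 \cdot 26 \left(-6\right) = \left(9 + 72\right) + 17 \left(-156\right) = 81 - 2652 = -2571$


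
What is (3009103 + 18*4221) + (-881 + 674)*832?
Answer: 2912857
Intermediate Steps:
(3009103 + 18*4221) + (-881 + 674)*832 = (3009103 + 75978) - 207*832 = 3085081 - 172224 = 2912857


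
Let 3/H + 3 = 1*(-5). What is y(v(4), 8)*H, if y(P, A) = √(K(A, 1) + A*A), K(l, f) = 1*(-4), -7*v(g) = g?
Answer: -3*√15/4 ≈ -2.9047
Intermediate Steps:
v(g) = -g/7
K(l, f) = -4
y(P, A) = √(-4 + A²) (y(P, A) = √(-4 + A*A) = √(-4 + A²))
H = -3/8 (H = 3/(-3 + 1*(-5)) = 3/(-3 - 5) = 3/(-8) = 3*(-⅛) = -3/8 ≈ -0.37500)
y(v(4), 8)*H = √(-4 + 8²)*(-3/8) = √(-4 + 64)*(-3/8) = √60*(-3/8) = (2*√15)*(-3/8) = -3*√15/4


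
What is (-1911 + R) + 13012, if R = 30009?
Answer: 41110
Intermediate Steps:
(-1911 + R) + 13012 = (-1911 + 30009) + 13012 = 28098 + 13012 = 41110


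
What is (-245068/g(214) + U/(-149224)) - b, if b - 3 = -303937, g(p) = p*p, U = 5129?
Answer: 22576155441185/74281112 ≈ 3.0393e+5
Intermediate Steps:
g(p) = p**2
b = -303934 (b = 3 - 303937 = -303934)
(-245068/g(214) + U/(-149224)) - b = (-245068/(214**2) + 5129/(-149224)) - 1*(-303934) = (-245068/45796 + 5129*(-1/149224)) + 303934 = (-245068*1/45796 - 223/6488) + 303934 = (-61267/11449 - 223/6488) + 303934 = -400053423/74281112 + 303934 = 22576155441185/74281112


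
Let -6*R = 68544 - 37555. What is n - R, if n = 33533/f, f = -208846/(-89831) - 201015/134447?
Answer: 2740521842401819/60128038182 ≈ 45578.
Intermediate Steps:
f = 10021339697/12077508457 (f = -208846*(-1/89831) - 201015*1/134447 = 208846/89831 - 201015/134447 = 10021339697/12077508457 ≈ 0.82975)
R = -30989/6 (R = -(68544 - 37555)/6 = -1/6*30989 = -30989/6 ≈ -5164.8)
n = 404995091088581/10021339697 (n = 33533/(10021339697/12077508457) = 33533*(12077508457/10021339697) = 404995091088581/10021339697 ≈ 40413.)
n - R = 404995091088581/10021339697 - 1*(-30989/6) = 404995091088581/10021339697 + 30989/6 = 2740521842401819/60128038182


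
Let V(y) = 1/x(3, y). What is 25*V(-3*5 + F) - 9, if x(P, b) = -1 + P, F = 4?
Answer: 7/2 ≈ 3.5000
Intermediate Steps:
V(y) = ½ (V(y) = 1/(-1 + 3) = 1/2 = ½)
25*V(-3*5 + F) - 9 = 25*(½) - 9 = 25/2 - 9 = 7/2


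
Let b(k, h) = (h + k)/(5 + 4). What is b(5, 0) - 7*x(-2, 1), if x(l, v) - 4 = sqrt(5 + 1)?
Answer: -247/9 - 7*sqrt(6) ≈ -44.591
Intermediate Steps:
x(l, v) = 4 + sqrt(6) (x(l, v) = 4 + sqrt(5 + 1) = 4 + sqrt(6))
b(k, h) = h/9 + k/9 (b(k, h) = (h + k)/9 = (h + k)*(1/9) = h/9 + k/9)
b(5, 0) - 7*x(-2, 1) = ((1/9)*0 + (1/9)*5) - 7*(4 + sqrt(6)) = (0 + 5/9) + (-28 - 7*sqrt(6)) = 5/9 + (-28 - 7*sqrt(6)) = -247/9 - 7*sqrt(6)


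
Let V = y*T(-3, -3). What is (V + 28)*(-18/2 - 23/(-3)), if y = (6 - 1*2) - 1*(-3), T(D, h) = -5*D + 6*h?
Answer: -28/3 ≈ -9.3333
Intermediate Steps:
y = 7 (y = (6 - 2) + 3 = 4 + 3 = 7)
V = -21 (V = 7*(-5*(-3) + 6*(-3)) = 7*(15 - 18) = 7*(-3) = -21)
(V + 28)*(-18/2 - 23/(-3)) = (-21 + 28)*(-18/2 - 23/(-3)) = 7*(-18*½ - 23*(-⅓)) = 7*(-9 + 23/3) = 7*(-4/3) = -28/3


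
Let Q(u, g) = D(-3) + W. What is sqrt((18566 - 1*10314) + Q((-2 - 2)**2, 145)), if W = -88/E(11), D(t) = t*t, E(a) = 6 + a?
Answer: sqrt(2385933)/17 ≈ 90.862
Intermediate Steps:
D(t) = t**2
W = -88/17 (W = -88/(6 + 11) = -88/17 ≈ -5.1765)
Q(u, g) = 65/17 (Q(u, g) = (-3)**2 - 88/17 = 9 - 88/17 = 65/17)
sqrt((18566 - 1*10314) + Q((-2 - 2)**2, 145)) = sqrt((18566 - 1*10314) + 65/17) = sqrt((18566 - 10314) + 65/17) = sqrt(8252 + 65/17) = sqrt(140349/17) = sqrt(2385933)/17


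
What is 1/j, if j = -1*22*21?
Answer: -1/462 ≈ -0.0021645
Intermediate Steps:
j = -462 (j = -22*21 = -462)
1/j = 1/(-462) = -1/462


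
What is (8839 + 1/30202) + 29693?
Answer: 1163743465/30202 ≈ 38532.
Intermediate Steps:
(8839 + 1/30202) + 29693 = 266955479/30202 + 29693 = 1163743465/30202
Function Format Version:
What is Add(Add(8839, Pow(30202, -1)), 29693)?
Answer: Rational(1163743465, 30202) ≈ 38532.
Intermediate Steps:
Add(Add(8839, Pow(30202, -1)), 29693) = Add(Add(8839, Rational(1, 30202)), 29693) = Add(Rational(266955479, 30202), 29693) = Rational(1163743465, 30202)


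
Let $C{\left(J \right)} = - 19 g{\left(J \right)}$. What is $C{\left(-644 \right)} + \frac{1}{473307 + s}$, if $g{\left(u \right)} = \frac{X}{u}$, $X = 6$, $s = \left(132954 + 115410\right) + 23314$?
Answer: $\frac{42464467}{239885170} \approx 0.17702$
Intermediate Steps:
$s = 271678$ ($s = 248364 + 23314 = 271678$)
$g{\left(u \right)} = \frac{6}{u}$
$C{\left(J \right)} = - \frac{114}{J}$ ($C{\left(J \right)} = - 19 \frac{6}{J} = - \frac{114}{J}$)
$C{\left(-644 \right)} + \frac{1}{473307 + s} = - \frac{114}{-644} + \frac{1}{473307 + 271678} = \left(-114\right) \left(- \frac{1}{644}\right) + \frac{1}{744985} = \frac{57}{322} + \frac{1}{744985} = \frac{42464467}{239885170}$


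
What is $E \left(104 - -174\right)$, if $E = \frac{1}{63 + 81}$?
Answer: $\frac{139}{72} \approx 1.9306$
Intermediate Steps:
$E = \frac{1}{144} \approx 0.0069444$
$E \left(104 - -174\right) = \frac{104 - -174}{144} = \frac{104 + 174}{144} = \frac{1}{144} \cdot 278 = \frac{139}{72}$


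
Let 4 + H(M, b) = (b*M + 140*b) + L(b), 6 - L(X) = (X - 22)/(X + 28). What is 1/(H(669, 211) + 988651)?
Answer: 239/277084939 ≈ 8.6255e-7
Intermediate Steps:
L(X) = 6 - (-22 + X)/(28 + X) (L(X) = 6 - (X - 22)/(X + 28) = 6 - (-22 + X)/(28 + X))
H(M, b) = -4 + 140*b + M*b + 5*(38 + b)/(28 + b) (H(M, b) = -4 + ((b*M + 140*b) + 5*(38 + b)/(28 + b)) = -4 + ((M*b + 140*b) + 5*(38 + b)/(28 + b)) = -4 + ((140*b + M*b) + 5*(38 + b)/(28 + b)) = -4 + (140*b + M*b + 5*(38 + b)/(28 + b)) = -4 + 140*b + M*b + 5*(38 + b)/(28 + b))
1/(H(669, 211) + 988651) = 1/((190 + 5*211 + (28 + 211)*(-4 + 140*211 + 669*211))/(28 + 211) + 988651) = 1/((190 + 1055 + 239*(-4 + 29540 + 141159))/239 + 988651) = 1/((190 + 1055 + 239*170695)/239 + 988651) = 1/((190 + 1055 + 40796105)/239 + 988651) = 1/((1/239)*40797350 + 988651) = 1/(40797350/239 + 988651) = 1/(277084939/239) = 239/277084939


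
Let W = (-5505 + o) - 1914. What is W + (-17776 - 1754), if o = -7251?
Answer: -34200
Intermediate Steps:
W = -14670 (W = (-5505 - 7251) - 1914 = -12756 - 1914 = -14670)
W + (-17776 - 1754) = -14670 + (-17776 - 1754) = -14670 - 19530 = -34200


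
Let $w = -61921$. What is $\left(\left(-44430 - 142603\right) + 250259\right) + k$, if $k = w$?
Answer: $1305$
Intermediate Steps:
$k = -61921$
$\left(\left(-44430 - 142603\right) + 250259\right) + k = \left(\left(-44430 - 142603\right) + 250259\right) - 61921 = \left(-187033 + 250259\right) - 61921 = 63226 - 61921 = 1305$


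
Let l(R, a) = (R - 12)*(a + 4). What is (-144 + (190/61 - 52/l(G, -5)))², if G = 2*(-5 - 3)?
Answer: 3715024401/182329 ≈ 20375.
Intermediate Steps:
G = -16 (G = 2*(-8) = -16)
l(R, a) = (-12 + R)*(4 + a)
(-144 + (190/61 - 52/l(G, -5)))² = (-144 + (190/61 - 52/(-48 - 12*(-5) + 4*(-16) - 16*(-5))))² = (-144 + (190*(1/61) - 52/(-48 + 60 - 64 + 80)))² = (-144 + (190/61 - 52/28))² = (-144 + (190/61 - 52*1/28))² = (-144 + (190/61 - 13/7))² = (-144 + 537/427)² = (-60951/427)² = 3715024401/182329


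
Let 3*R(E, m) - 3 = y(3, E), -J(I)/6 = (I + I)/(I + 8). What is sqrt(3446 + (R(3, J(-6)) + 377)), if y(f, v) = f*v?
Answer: sqrt(3827) ≈ 61.863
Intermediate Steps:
J(I) = -12*I/(8 + I) (J(I) = -6*(I + I)/(I + 8) = -6*2*I/(8 + I) = -12*I/(8 + I))
R(E, m) = 1 + E (R(E, m) = 1 + (3*E)/3 = 1 + E)
sqrt(3446 + (R(3, J(-6)) + 377)) = sqrt(3446 + ((1 + 3) + 377)) = sqrt(3446 + (4 + 377)) = sqrt(3446 + 381) = sqrt(3827)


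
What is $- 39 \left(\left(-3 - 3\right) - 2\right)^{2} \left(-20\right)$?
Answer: $49920$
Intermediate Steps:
$- 39 \left(\left(-3 - 3\right) - 2\right)^{2} \left(-20\right) = - 39 \left(-6 - 2\right)^{2} \left(-20\right) = - 39 \left(-8\right)^{2} \left(-20\right) = \left(-39\right) 64 \left(-20\right) = \left(-2496\right) \left(-20\right) = 49920$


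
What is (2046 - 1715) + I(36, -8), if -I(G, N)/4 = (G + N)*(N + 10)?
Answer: 107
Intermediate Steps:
I(G, N) = -4*(10 + N)*(G + N) (I(G, N) = -4*(G + N)*(N + 10) = -4*(G + N)*(10 + N) = -4*(10 + N)*(G + N))
(2046 - 1715) + I(36, -8) = (2046 - 1715) + (-40*36 - 40*(-8) - 4*(-8)**2 - 4*36*(-8)) = 331 + (-1440 + 320 - 4*64 + 1152) = 331 + (-1440 + 320 - 256 + 1152) = 331 - 224 = 107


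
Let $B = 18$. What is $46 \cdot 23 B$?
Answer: $19044$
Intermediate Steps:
$46 \cdot 23 B = 46 \cdot 23 \cdot 18 = 1058 \cdot 18 = 19044$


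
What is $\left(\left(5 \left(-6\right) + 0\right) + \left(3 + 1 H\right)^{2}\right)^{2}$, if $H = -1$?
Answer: $676$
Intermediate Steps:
$\left(\left(5 \left(-6\right) + 0\right) + \left(3 + 1 H\right)^{2}\right)^{2} = \left(\left(5 \left(-6\right) + 0\right) + \left(3 + 1 \left(-1\right)\right)^{2}\right)^{2} = \left(\left(-30 + 0\right) + \left(3 - 1\right)^{2}\right)^{2} = \left(-30 + 2^{2}\right)^{2} = \left(-30 + 4\right)^{2} = \left(-26\right)^{2} = 676$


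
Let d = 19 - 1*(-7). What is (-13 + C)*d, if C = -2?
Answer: -390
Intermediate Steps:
d = 26 (d = 19 + 7 = 26)
(-13 + C)*d = (-13 - 2)*26 = -15*26 = -390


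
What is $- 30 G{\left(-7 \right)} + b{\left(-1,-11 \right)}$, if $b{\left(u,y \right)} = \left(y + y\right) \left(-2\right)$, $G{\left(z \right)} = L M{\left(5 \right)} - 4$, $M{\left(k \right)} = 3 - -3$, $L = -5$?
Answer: $1064$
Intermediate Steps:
$M{\left(k \right)} = 6$ ($M{\left(k \right)} = 3 + 3 = 6$)
$G{\left(z \right)} = -34$ ($G{\left(z \right)} = \left(-5\right) 6 - 4 = -30 - 4 = -34$)
$b{\left(u,y \right)} = - 4 y$ ($b{\left(u,y \right)} = 2 y \left(-2\right) = - 4 y$)
$- 30 G{\left(-7 \right)} + b{\left(-1,-11 \right)} = \left(-30\right) \left(-34\right) - -44 = 1020 + 44 = 1064$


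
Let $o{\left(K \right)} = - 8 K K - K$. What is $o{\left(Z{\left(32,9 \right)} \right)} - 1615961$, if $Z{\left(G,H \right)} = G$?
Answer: $-1624185$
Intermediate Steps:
$o{\left(K \right)} = - K - 8 K^{2}$ ($o{\left(K \right)} = - 8 K^{2} - K = - K - 8 K^{2}$)
$o{\left(Z{\left(32,9 \right)} \right)} - 1615961 = \left(-1\right) 32 \left(1 + 8 \cdot 32\right) - 1615961 = \left(-1\right) 32 \left(1 + 256\right) - 1615961 = \left(-1\right) 32 \cdot 257 - 1615961 = -8224 - 1615961 = -1624185$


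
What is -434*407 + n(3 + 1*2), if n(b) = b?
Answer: -176633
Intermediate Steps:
-434*407 + n(3 + 1*2) = -434*407 + (3 + 1*2) = -176638 + (3 + 2) = -176638 + 5 = -176633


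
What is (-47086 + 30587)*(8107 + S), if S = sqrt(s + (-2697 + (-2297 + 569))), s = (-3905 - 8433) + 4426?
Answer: -133757393 - 214487*I*sqrt(73) ≈ -1.3376e+8 - 1.8326e+6*I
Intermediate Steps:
s = -7912 (s = -12338 + 4426 = -7912)
S = 13*I*sqrt(73) (S = sqrt(-7912 + (-2697 + (-2297 + 569))) = sqrt(-7912 + (-2697 - 1728)) = sqrt(-7912 - 4425) = sqrt(-12337) = 13*I*sqrt(73) ≈ 111.07*I)
(-47086 + 30587)*(8107 + S) = (-47086 + 30587)*(8107 + 13*I*sqrt(73)) = -16499*(8107 + 13*I*sqrt(73)) = -133757393 - 214487*I*sqrt(73)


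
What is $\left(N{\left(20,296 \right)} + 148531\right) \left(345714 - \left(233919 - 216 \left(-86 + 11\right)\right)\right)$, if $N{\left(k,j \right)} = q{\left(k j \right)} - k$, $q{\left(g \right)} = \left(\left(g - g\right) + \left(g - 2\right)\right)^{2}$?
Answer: $3362194209825$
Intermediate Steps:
$q{\left(g \right)} = \left(-2 + g\right)^{2}$ ($q{\left(g \right)} = \left(0 + \left(-2 + g\right)\right)^{2} = \left(-2 + g\right)^{2}$)
$N{\left(k,j \right)} = \left(-2 + j k\right)^{2} - k$ ($N{\left(k,j \right)} = \left(-2 + k j\right)^{2} - k = \left(-2 + j k\right)^{2} - k$)
$\left(N{\left(20,296 \right)} + 148531\right) \left(345714 - \left(233919 - 216 \left(-86 + 11\right)\right)\right) = \left(\left(\left(-2 + 296 \cdot 20\right)^{2} - 20\right) + 148531\right) \left(345714 - \left(233919 - 216 \left(-86 + 11\right)\right)\right) = \left(\left(\left(-2 + 5920\right)^{2} - 20\right) + 148531\right) \left(345714 - \left(233919 - -16200\right)\right) = \left(\left(5918^{2} - 20\right) + 148531\right) \left(345714 - 250119\right) = \left(\left(35022724 - 20\right) + 148531\right) \left(345714 - 250119\right) = \left(35022704 + 148531\right) \left(345714 - 250119\right) = 35171235 \cdot 95595 = 3362194209825$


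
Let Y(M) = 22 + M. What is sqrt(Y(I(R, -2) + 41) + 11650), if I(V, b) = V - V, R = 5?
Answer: sqrt(11713) ≈ 108.23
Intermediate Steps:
I(V, b) = 0
sqrt(Y(I(R, -2) + 41) + 11650) = sqrt((22 + (0 + 41)) + 11650) = sqrt((22 + 41) + 11650) = sqrt(63 + 11650) = sqrt(11713)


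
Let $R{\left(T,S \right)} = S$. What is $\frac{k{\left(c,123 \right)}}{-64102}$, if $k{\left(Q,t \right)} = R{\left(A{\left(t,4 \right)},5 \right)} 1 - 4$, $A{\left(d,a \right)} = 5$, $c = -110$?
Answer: $- \frac{1}{64102} \approx -1.56 \cdot 10^{-5}$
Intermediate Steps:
$k{\left(Q,t \right)} = 1$ ($k{\left(Q,t \right)} = 5 \cdot 1 - 4 = 5 - 4 = 1$)
$\frac{k{\left(c,123 \right)}}{-64102} = 1 \frac{1}{-64102} = 1 \left(- \frac{1}{64102}\right) = - \frac{1}{64102}$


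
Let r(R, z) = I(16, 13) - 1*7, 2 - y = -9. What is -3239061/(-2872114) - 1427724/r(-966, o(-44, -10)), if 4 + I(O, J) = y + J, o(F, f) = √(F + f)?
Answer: -585791997249/5333926 ≈ -1.0982e+5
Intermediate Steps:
y = 11 (y = 2 - 1*(-9) = 2 + 9 = 11)
I(O, J) = 7 + J (I(O, J) = -4 + (11 + J) = 7 + J)
r(R, z) = 13 (r(R, z) = (7 + 13) - 1*7 = 20 - 7 = 13)
-3239061/(-2872114) - 1427724/r(-966, o(-44, -10)) = -3239061/(-2872114) - 1427724/13 = -3239061*(-1/2872114) - 1427724*1/13 = 462723/410302 - 1427724/13 = -585791997249/5333926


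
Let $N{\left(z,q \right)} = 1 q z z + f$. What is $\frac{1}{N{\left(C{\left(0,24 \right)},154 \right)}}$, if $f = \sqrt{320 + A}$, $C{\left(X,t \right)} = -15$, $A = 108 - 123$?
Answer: $\frac{6930}{240124439} - \frac{\sqrt{305}}{1200622195} \approx 2.8846 \cdot 10^{-5}$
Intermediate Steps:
$A = -15$ ($A = 108 - 123 = -15$)
$f = \sqrt{305}$ ($f = \sqrt{320 - 15} = \sqrt{305} \approx 17.464$)
$N{\left(z,q \right)} = \sqrt{305} + q z^{2}$ ($N{\left(z,q \right)} = 1 q z z + \sqrt{305} = q z z + \sqrt{305} = q z^{2} + \sqrt{305} = \sqrt{305} + q z^{2}$)
$\frac{1}{N{\left(C{\left(0,24 \right)},154 \right)}} = \frac{1}{\sqrt{305} + 154 \left(-15\right)^{2}} = \frac{1}{\sqrt{305} + 154 \cdot 225} = \frac{1}{\sqrt{305} + 34650} = \frac{1}{34650 + \sqrt{305}}$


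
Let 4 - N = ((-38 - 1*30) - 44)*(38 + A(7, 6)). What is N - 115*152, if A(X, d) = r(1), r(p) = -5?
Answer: -13780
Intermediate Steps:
A(X, d) = -5
N = 3700 (N = 4 - ((-38 - 1*30) - 44)*(38 - 5) = 4 - ((-38 - 30) - 44)*33 = 4 - (-68 - 44)*33 = 4 - (-112)*33 = 4 - 1*(-3696) = 4 + 3696 = 3700)
N - 115*152 = 3700 - 115*152 = 3700 - 17480 = -13780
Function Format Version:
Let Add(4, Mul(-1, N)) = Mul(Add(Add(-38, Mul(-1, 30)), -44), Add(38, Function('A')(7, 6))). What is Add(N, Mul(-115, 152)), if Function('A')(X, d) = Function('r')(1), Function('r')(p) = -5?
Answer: -13780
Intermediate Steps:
Function('A')(X, d) = -5
N = 3700 (N = Add(4, Mul(-1, Mul(Add(Add(-38, Mul(-1, 30)), -44), Add(38, -5)))) = Add(4, Mul(-1, Mul(Add(Add(-38, -30), -44), 33))) = Add(4, Mul(-1, Mul(Add(-68, -44), 33))) = Add(4, Mul(-1, Mul(-112, 33))) = Add(4, Mul(-1, -3696)) = Add(4, 3696) = 3700)
Add(N, Mul(-115, 152)) = Add(3700, Mul(-115, 152)) = Add(3700, -17480) = -13780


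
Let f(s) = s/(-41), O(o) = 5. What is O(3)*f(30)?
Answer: -150/41 ≈ -3.6585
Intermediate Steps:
f(s) = -s/41 (f(s) = s*(-1/41) = -s/41)
O(3)*f(30) = 5*(-1/41*30) = 5*(-30/41) = -150/41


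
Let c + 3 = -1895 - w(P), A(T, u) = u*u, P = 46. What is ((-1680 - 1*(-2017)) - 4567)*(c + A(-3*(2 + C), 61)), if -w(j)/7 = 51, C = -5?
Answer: -9221400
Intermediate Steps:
A(T, u) = u**2
w(j) = -357 (w(j) = -7*51 = -357)
c = -1541 (c = -3 + (-1895 - 1*(-357)) = -3 + (-1895 + 357) = -3 - 1538 = -1541)
((-1680 - 1*(-2017)) - 4567)*(c + A(-3*(2 + C), 61)) = ((-1680 - 1*(-2017)) - 4567)*(-1541 + 61**2) = ((-1680 + 2017) - 4567)*(-1541 + 3721) = (337 - 4567)*2180 = -4230*2180 = -9221400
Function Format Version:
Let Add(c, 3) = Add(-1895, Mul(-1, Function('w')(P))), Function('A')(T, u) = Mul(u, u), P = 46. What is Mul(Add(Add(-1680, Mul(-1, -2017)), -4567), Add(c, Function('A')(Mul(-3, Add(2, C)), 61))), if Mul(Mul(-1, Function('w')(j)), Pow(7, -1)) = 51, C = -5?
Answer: -9221400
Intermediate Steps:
Function('A')(T, u) = Pow(u, 2)
Function('w')(j) = -357 (Function('w')(j) = Mul(-7, 51) = -357)
c = -1541 (c = Add(-3, Add(-1895, Mul(-1, -357))) = Add(-3, Add(-1895, 357)) = Add(-3, -1538) = -1541)
Mul(Add(Add(-1680, Mul(-1, -2017)), -4567), Add(c, Function('A')(Mul(-3, Add(2, C)), 61))) = Mul(Add(Add(-1680, Mul(-1, -2017)), -4567), Add(-1541, Pow(61, 2))) = Mul(Add(Add(-1680, 2017), -4567), Add(-1541, 3721)) = Mul(Add(337, -4567), 2180) = Mul(-4230, 2180) = -9221400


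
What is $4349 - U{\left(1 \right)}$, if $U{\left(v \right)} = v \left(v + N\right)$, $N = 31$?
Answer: $4317$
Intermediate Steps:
$U{\left(v \right)} = v \left(31 + v\right)$ ($U{\left(v \right)} = v \left(v + 31\right) = v \left(31 + v\right)$)
$4349 - U{\left(1 \right)} = 4349 - 1 \left(31 + 1\right) = 4349 - 1 \cdot 32 = 4349 - 32 = 4317$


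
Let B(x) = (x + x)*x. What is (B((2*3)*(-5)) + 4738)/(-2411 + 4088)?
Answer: 6538/1677 ≈ 3.8986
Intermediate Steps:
B(x) = 2*x² (B(x) = (2*x)*x = 2*x²)
(B((2*3)*(-5)) + 4738)/(-2411 + 4088) = (2*((2*3)*(-5))² + 4738)/(-2411 + 4088) = (2*(6*(-5))² + 4738)/1677 = (2*(-30)² + 4738)*(1/1677) = (2*900 + 4738)*(1/1677) = (1800 + 4738)*(1/1677) = 6538*(1/1677) = 6538/1677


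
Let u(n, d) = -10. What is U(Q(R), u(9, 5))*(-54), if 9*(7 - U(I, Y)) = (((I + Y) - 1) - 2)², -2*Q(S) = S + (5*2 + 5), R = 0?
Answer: 4287/2 ≈ 2143.5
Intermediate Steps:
Q(S) = -15/2 - S/2 (Q(S) = -(S + (5*2 + 5))/2 = -(S + (10 + 5))/2 = -(S + 15)/2 = -(15 + S)/2 = -15/2 - S/2)
U(I, Y) = 7 - (-3 + I + Y)²/9 (U(I, Y) = 7 - (((I + Y) - 1) - 2)²/9 = 7 - ((-1 + I + Y) - 2)²/9 = 7 - (-3 + I + Y)²/9)
U(Q(R), u(9, 5))*(-54) = (7 - (-3 + (-15/2 - ½*0) - 10)²/9)*(-54) = (7 - (-3 + (-15/2 + 0) - 10)²/9)*(-54) = (7 - (-3 - 15/2 - 10)²/9)*(-54) = (7 - (-41/2)²/9)*(-54) = (7 - ⅑*1681/4)*(-54) = (7 - 1681/36)*(-54) = -1429/36*(-54) = 4287/2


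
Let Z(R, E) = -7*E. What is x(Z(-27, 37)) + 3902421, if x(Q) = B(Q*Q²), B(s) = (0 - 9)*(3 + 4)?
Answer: 3902358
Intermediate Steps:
B(s) = -63 (B(s) = -9*7 = -63)
x(Q) = -63
x(Z(-27, 37)) + 3902421 = -63 + 3902421 = 3902358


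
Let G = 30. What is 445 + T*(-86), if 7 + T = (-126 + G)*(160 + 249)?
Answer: 3377751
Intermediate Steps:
T = -39271 (T = -7 + (-126 + 30)*(160 + 249) = -7 - 96*409 = -7 - 39264 = -39271)
445 + T*(-86) = 445 - 39271*(-86) = 445 + 3377306 = 3377751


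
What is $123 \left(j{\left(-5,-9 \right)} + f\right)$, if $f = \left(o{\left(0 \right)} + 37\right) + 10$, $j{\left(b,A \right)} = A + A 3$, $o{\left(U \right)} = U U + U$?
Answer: $1353$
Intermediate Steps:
$o{\left(U \right)} = U + U^{2}$ ($o{\left(U \right)} = U^{2} + U = U + U^{2}$)
$j{\left(b,A \right)} = 4 A$ ($j{\left(b,A \right)} = A + 3 A = 4 A$)
$f = 47$ ($f = \left(0 \left(1 + 0\right) + 37\right) + 10 = \left(0 \cdot 1 + 37\right) + 10 = \left(0 + 37\right) + 10 = 37 + 10 = 47$)
$123 \left(j{\left(-5,-9 \right)} + f\right) = 123 \left(4 \left(-9\right) + 47\right) = 123 \left(-36 + 47\right) = 123 \cdot 11 = 1353$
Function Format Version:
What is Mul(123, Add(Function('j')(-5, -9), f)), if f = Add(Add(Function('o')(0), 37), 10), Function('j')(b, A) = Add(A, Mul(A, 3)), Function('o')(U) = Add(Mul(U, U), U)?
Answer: 1353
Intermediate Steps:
Function('o')(U) = Add(U, Pow(U, 2)) (Function('o')(U) = Add(Pow(U, 2), U) = Add(U, Pow(U, 2)))
Function('j')(b, A) = Mul(4, A) (Function('j')(b, A) = Add(A, Mul(3, A)) = Mul(4, A))
f = 47 (f = Add(Add(Mul(0, Add(1, 0)), 37), 10) = Add(Add(Mul(0, 1), 37), 10) = Add(Add(0, 37), 10) = Add(37, 10) = 47)
Mul(123, Add(Function('j')(-5, -9), f)) = Mul(123, Add(Mul(4, -9), 47)) = Mul(123, Add(-36, 47)) = Mul(123, 11) = 1353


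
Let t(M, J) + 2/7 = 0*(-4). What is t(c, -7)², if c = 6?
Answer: 4/49 ≈ 0.081633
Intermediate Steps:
t(M, J) = -2/7 (t(M, J) = -2/7 + 0*(-4) = -2/7 + 0 = -2/7)
t(c, -7)² = (-2/7)² = 4/49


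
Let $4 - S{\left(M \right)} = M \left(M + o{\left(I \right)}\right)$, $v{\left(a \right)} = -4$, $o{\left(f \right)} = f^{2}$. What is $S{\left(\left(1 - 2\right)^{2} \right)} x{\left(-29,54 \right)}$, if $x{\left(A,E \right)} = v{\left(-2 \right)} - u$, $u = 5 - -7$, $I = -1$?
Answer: $-32$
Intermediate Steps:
$u = 12$ ($u = 5 + 7 = 12$)
$x{\left(A,E \right)} = -16$ ($x{\left(A,E \right)} = -4 - 12 = -16$)
$S{\left(M \right)} = 4 - M \left(1 + M\right)$ ($S{\left(M \right)} = 4 - M \left(M + \left(-1\right)^{2}\right) = 4 - M \left(M + 1\right) = 4 - M \left(1 + M\right)$)
$S{\left(\left(1 - 2\right)^{2} \right)} x{\left(-29,54 \right)} = \left(4 - \left(1 - 2\right)^{2} - \left(\left(1 - 2\right)^{2}\right)^{2}\right) \left(-16\right) = \left(4 - \left(-1\right)^{2} - \left(\left(-1\right)^{2}\right)^{2}\right) \left(-16\right) = \left(4 - 1 - 1^{2}\right) \left(-16\right) = \left(4 - 1 - 1\right) \left(-16\right) = 2 \left(-16\right) = -32$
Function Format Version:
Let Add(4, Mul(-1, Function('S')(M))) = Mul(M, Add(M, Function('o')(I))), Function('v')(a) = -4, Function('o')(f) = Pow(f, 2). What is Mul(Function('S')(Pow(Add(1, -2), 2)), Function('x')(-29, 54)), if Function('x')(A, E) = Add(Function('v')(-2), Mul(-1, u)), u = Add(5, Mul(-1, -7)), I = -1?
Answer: -32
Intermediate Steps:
u = 12 (u = Add(5, 7) = 12)
Function('x')(A, E) = -16 (Function('x')(A, E) = Add(-4, Mul(-1, 12)) = Add(-4, -12) = -16)
Function('S')(M) = Add(4, Mul(-1, M, Add(1, M))) (Function('S')(M) = Add(4, Mul(-1, Mul(M, Add(M, Pow(-1, 2))))) = Add(4, Mul(-1, Mul(M, Add(M, 1)))) = Add(4, Mul(-1, Mul(M, Add(1, M)))) = Add(4, Mul(-1, M, Add(1, M))))
Mul(Function('S')(Pow(Add(1, -2), 2)), Function('x')(-29, 54)) = Mul(Add(4, Mul(-1, Pow(Add(1, -2), 2)), Mul(-1, Pow(Pow(Add(1, -2), 2), 2))), -16) = Mul(Add(4, Mul(-1, Pow(-1, 2)), Mul(-1, Pow(Pow(-1, 2), 2))), -16) = Mul(Add(4, Mul(-1, 1), Mul(-1, Pow(1, 2))), -16) = Mul(Add(4, -1, Mul(-1, 1)), -16) = Mul(Add(4, -1, -1), -16) = Mul(2, -16) = -32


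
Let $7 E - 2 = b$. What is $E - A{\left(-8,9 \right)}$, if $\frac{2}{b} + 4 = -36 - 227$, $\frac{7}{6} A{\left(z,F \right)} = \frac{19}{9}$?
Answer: $- \frac{950}{623} \approx -1.5249$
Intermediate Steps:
$A{\left(z,F \right)} = \frac{38}{21}$ ($A{\left(z,F \right)} = \frac{6 \cdot \frac{19}{9}}{7} = \frac{6 \cdot 19 \cdot \frac{1}{9}}{7} = \frac{6}{7} \cdot \frac{19}{9} = \frac{38}{21}$)
$b = - \frac{2}{267}$ ($b = \frac{2}{-4 - 263} = \frac{2}{-267} = 2 \left(- \frac{1}{267}\right) = - \frac{2}{267} \approx -0.0074906$)
$E = \frac{76}{267}$ ($E = \frac{2}{7} + \frac{1}{7} \left(- \frac{2}{267}\right) = \frac{2}{7} - \frac{2}{1869} = \frac{76}{267} \approx 0.28464$)
$E - A{\left(-8,9 \right)} = \frac{76}{267} - \frac{38}{21} = - \frac{950}{623}$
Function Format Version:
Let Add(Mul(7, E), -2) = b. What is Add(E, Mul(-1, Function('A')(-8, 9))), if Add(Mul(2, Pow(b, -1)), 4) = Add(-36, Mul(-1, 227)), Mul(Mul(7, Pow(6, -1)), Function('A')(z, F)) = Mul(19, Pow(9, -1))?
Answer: Rational(-950, 623) ≈ -1.5249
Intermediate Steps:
Function('A')(z, F) = Rational(38, 21) (Function('A')(z, F) = Mul(Rational(6, 7), Mul(19, Pow(9, -1))) = Mul(Rational(6, 7), Mul(19, Rational(1, 9))) = Mul(Rational(6, 7), Rational(19, 9)) = Rational(38, 21))
b = Rational(-2, 267) (b = Mul(2, Pow(Add(-4, Add(-36, Mul(-1, 227))), -1)) = Mul(2, Pow(Add(-4, Add(-36, -227)), -1)) = Mul(2, Pow(Add(-4, -263), -1)) = Mul(2, Pow(-267, -1)) = Mul(2, Rational(-1, 267)) = Rational(-2, 267) ≈ -0.0074906)
E = Rational(76, 267) (E = Add(Rational(2, 7), Mul(Rational(1, 7), Rational(-2, 267))) = Add(Rational(2, 7), Rational(-2, 1869)) = Rational(76, 267) ≈ 0.28464)
Add(E, Mul(-1, Function('A')(-8, 9))) = Add(Rational(76, 267), Mul(-1, Rational(38, 21))) = Add(Rational(76, 267), Rational(-38, 21)) = Rational(-950, 623)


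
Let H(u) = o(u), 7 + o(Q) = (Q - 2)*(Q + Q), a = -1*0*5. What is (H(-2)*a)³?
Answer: 0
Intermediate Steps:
a = 0 (a = 0*5 = 0)
o(Q) = -7 + 2*Q*(-2 + Q) (o(Q) = -7 + (Q - 2)*(Q + Q) = -7 + (-2 + Q)*(2*Q) = -7 + 2*Q*(-2 + Q))
H(u) = -7 - 4*u + 2*u²
(H(-2)*a)³ = ((-7 - 4*(-2) + 2*(-2)²)*0)³ = ((-7 + 8 + 2*4)*0)³ = ((-7 + 8 + 8)*0)³ = (9*0)³ = 0³ = 0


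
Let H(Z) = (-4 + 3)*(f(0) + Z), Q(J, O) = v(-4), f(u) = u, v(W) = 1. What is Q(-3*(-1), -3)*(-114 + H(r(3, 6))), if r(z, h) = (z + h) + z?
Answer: -126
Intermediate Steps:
Q(J, O) = 1
r(z, h) = h + 2*z (r(z, h) = (h + z) + z = h + 2*z)
H(Z) = -Z (H(Z) = (-4 + 3)*(0 + Z) = -Z)
Q(-3*(-1), -3)*(-114 + H(r(3, 6))) = 1*(-114 - (6 + 2*3)) = 1*(-114 - (6 + 6)) = 1*(-114 - 1*12) = 1*(-114 - 12) = 1*(-126) = -126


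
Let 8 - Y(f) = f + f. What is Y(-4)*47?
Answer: 752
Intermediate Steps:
Y(f) = 8 - 2*f (Y(f) = 8 - (f + f) = 8 - 2*f)
Y(-4)*47 = (8 - 2*(-4))*47 = (8 + 8)*47 = 16*47 = 752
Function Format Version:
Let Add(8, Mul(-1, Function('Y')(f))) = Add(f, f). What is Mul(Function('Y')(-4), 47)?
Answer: 752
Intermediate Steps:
Function('Y')(f) = Add(8, Mul(-2, f)) (Function('Y')(f) = Add(8, Mul(-1, Add(f, f))) = Add(8, Mul(-1, Mul(2, f))) = Add(8, Mul(-2, f)))
Mul(Function('Y')(-4), 47) = Mul(Add(8, Mul(-2, -4)), 47) = Mul(Add(8, 8), 47) = Mul(16, 47) = 752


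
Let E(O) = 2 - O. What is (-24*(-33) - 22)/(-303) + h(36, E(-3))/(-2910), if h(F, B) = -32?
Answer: -371834/146955 ≈ -2.5303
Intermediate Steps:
(-24*(-33) - 22)/(-303) + h(36, E(-3))/(-2910) = (-24*(-33) - 22)/(-303) - 32/(-2910) = (792 - 22)*(-1/303) - 32*(-1/2910) = 770*(-1/303) + 16/1455 = -770/303 + 16/1455 = -371834/146955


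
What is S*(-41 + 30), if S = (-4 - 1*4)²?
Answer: -704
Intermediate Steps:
S = 64 (S = (-4 - 4)² = (-8)² = 64)
S*(-41 + 30) = 64*(-41 + 30) = 64*(-11) = -704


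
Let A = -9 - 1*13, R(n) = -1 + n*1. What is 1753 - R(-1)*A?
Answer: 1709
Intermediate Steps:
R(n) = -1 + n
A = -22 (A = -9 - 13 = -22)
1753 - R(-1)*A = 1753 - (-1 - 1)*(-22) = 1753 - (-2)*(-22) = 1753 - 1*44 = 1753 - 44 = 1709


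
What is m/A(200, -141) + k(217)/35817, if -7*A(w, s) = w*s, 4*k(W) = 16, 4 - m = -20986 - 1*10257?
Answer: 2611443131/336679800 ≈ 7.7565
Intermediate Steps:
m = 31247 (m = 4 - (-20986 - 1*10257) = 4 - (-20986 - 10257) = 4 - 1*(-31243) = 4 + 31243 = 31247)
k(W) = 4 (k(W) = (1/4)*16 = 4)
A(w, s) = -s*w/7 (A(w, s) = -w*s/7 = -s*w/7)
m/A(200, -141) + k(217)/35817 = 31247/((-1/7*(-141)*200)) + 4/35817 = 31247/(28200/7) + 4*(1/35817) = 31247*(7/28200) + 4/35817 = 218729/28200 + 4/35817 = 2611443131/336679800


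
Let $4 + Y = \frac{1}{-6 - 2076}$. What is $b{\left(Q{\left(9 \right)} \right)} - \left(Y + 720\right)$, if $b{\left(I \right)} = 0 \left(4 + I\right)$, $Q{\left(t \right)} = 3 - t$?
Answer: $- \frac{1490711}{2082} \approx -716.0$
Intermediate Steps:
$Y = - \frac{8329}{2082}$ ($Y = -4 + \frac{1}{-6 - 2076} = -4 + \frac{1}{-2082} = -4 - \frac{1}{2082} = - \frac{8329}{2082} \approx -4.0005$)
$b{\left(I \right)} = 0$
$b{\left(Q{\left(9 \right)} \right)} - \left(Y + 720\right) = 0 - \left(- \frac{8329}{2082} + 720\right) = 0 - \frac{1490711}{2082} = - \frac{1490711}{2082}$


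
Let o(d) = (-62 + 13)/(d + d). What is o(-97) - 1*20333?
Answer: -3944553/194 ≈ -20333.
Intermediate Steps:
o(d) = -49/(2*d) (o(d) = -49*1/(2*d) = -49/(2*d))
o(-97) - 1*20333 = -49/2/(-97) - 1*20333 = -49/2*(-1/97) - 20333 = 49/194 - 20333 = -3944553/194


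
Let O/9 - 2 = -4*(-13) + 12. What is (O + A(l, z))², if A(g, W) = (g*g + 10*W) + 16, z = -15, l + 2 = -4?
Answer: 246016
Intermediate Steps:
l = -6 (l = -2 - 4 = -6)
A(g, W) = 16 + g² + 10*W (A(g, W) = (g² + 10*W) + 16 = 16 + g² + 10*W)
O = 594 (O = 18 + 9*(-4*(-13) + 12) = 18 + 9*(52 + 12) = 18 + 9*64 = 18 + 576 = 594)
(O + A(l, z))² = (594 + (16 + (-6)² + 10*(-15)))² = (594 + (16 + 36 - 150))² = (594 - 98)² = 496² = 246016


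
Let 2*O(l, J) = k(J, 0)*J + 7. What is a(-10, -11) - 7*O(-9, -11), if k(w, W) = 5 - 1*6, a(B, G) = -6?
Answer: -69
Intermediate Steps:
k(w, W) = -1 (k(w, W) = 5 - 6 = -1)
O(l, J) = 7/2 - J/2 (O(l, J) = (-J + 7)/2 = (7 - J)/2 = 7/2 - J/2)
a(-10, -11) - 7*O(-9, -11) = -6 - 7*(7/2 - 1/2*(-11)) = -6 - 7*(7/2 + 11/2) = -6 - 7*9 = -6 - 63 = -69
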